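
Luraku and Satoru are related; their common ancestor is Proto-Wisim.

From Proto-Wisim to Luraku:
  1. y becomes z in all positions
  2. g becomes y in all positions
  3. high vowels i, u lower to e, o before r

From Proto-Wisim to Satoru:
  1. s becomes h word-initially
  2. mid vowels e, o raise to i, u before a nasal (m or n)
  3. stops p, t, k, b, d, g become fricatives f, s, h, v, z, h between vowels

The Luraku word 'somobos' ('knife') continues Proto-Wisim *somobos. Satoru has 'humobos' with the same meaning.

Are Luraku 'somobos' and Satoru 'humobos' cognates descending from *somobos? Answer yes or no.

no

Derive the expected Satoru reflex of *somobos:
Satoru: *somobos
  somobos → homobos   [debuccalisation]
  homobos → humobos   [pre-nasal raising]
  humobos → humovos   [intervocalic lenition]
  giving Satoru humovos.
The regular Satoru reflex would be 'humovos', but the attested form is 'humobos'. The correspondence is irregular, so they are not cognates (the Satoru form has a different source).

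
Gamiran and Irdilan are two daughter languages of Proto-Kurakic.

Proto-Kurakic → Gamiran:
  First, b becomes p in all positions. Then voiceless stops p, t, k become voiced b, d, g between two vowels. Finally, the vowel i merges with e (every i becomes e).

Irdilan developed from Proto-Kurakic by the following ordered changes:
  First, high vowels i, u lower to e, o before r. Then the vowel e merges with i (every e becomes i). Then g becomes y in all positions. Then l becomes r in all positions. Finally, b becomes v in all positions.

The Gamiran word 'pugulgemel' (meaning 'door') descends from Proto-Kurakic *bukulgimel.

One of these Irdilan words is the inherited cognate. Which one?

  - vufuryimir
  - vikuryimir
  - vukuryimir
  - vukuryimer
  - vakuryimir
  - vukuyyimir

vukuryimir

Irdilan: *bukulgimel
  bukulgimel (rule 1 does not apply)
  bukulgimel → bukulgimil   [vowel merger]
  bukulgimil → bukulyimil   [unconditioned shift]
  bukulyimil → bukuryimir   [unconditioned shift]
  bukuryimir → vukuryimir   [unconditioned shift]
  giving Irdilan vukuryimir.
The other candidates each miss or misapply at least one Irdilan change.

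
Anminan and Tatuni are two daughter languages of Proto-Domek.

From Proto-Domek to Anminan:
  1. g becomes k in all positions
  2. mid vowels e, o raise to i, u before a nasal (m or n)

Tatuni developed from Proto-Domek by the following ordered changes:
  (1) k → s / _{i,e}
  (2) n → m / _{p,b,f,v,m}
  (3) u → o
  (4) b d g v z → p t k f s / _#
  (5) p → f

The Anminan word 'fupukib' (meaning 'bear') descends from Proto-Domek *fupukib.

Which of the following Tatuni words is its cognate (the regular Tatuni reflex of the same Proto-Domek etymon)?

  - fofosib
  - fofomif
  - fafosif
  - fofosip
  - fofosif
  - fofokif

fofosif

Tatuni: start from *fupukib.
  rule 1 (palatalisation): fupukib → fupusib
  rule 2: no change — fupusib
  rule 3 (vowel merger): fupusib → foposib
  rule 4 (final devoicing): foposib → foposip
  rule 5 (unconditioned shift): foposip → fofosif
  ⇒ Tatuni fofosif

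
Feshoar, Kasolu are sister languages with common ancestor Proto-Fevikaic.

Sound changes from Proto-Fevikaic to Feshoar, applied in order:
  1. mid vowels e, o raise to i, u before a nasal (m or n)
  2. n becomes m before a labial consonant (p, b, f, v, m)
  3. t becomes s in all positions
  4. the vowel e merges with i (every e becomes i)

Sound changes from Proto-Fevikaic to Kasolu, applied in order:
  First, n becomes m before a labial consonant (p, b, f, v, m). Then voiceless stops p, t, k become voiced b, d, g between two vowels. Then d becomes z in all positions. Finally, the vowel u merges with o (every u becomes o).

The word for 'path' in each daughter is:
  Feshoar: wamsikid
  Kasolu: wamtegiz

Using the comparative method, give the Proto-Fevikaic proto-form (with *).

Position 5: Feshoar has i, Kasolu has e. Kasolu preserves e here (none of its changes turn any other segment into e), so the proto-segment is *e.
Position 4: Feshoar has s, Kasolu has t. Kasolu preserves t here (none of its changes turn any other segment into t), so the proto-segment is *t.
Position 8: Feshoar has d, Kasolu has z. Feshoar preserves d here (none of its changes turn any other segment into d), so the proto-segment is *d.
Continuing position by position gives *wamtekid; check it forward:
Feshoar: *wamtekid
  wamtekid (rule 1 does not apply)
  wamtekid (rule 2 does not apply)
  wamtekid → wamsekid   [unconditioned shift]
  wamsekid → wamsikid   [vowel merger]
  giving Feshoar wamsikid.
Kasolu: start from *wamtekid.
  rule 1: no change — wamtekid
  rule 2 (intervocalic voicing): wamtekid → wamtegid
  rule 3 (unconditioned shift): wamtegid → wamtegiz
  rule 4: no change — wamtegiz
  ⇒ Kasolu wamtegiz
No other proto-form is consistent with every reflex, so the reconstruction is *wamtekid.

*wamtekid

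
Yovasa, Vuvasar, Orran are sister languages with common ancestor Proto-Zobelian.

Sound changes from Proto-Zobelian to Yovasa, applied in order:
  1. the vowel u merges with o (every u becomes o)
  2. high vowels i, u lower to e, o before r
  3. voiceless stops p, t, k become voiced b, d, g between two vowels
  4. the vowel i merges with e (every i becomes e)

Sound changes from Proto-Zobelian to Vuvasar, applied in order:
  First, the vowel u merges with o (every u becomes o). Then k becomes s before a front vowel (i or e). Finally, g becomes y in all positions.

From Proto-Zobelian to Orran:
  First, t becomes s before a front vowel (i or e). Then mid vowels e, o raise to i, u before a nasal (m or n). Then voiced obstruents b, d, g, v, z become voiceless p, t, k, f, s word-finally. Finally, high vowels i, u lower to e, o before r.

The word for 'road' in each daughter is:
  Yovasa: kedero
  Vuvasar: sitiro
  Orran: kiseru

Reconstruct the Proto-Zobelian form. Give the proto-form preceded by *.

Position 6: Yovasa has o, Vuvasar has o, Orran has u. Taking the neighbouring segments as reconstructed: Yovasa o could go back to *o or *u; Vuvasar o could go back to *o or *u; Orran u can only go back to *u — the one source consistent with every daughter is *u.
Position 1: Yovasa has k, Vuvasar has s, Orran has k. Yovasa preserves k here (none of its changes turn any other segment into k), so the proto-segment is *k.
Verify the candidate proto-form against each daughter:
Yovasa: *kitiru > kitiro > kitero > kidero > kedero  (by vowel merger, pre-rhotic lowering, intervocalic voicing, vowel merger)
Vuvasar: start from *kitiru.
  rule 1 (vowel merger): kitiru → kitiro
  rule 2 (palatalisation): kitiro → sitiro
  rule 3: no change — sitiro
  ⇒ Vuvasar sitiro
Orran: start from *kitiru.
  rule 1 (palatalisation): kitiru → kisiru
  rule 2: no change — kisiru
  rule 3: no change — kisiru
  rule 4 (pre-rhotic lowering): kisiru → kiseru
  ⇒ Orran kiseru
Only *kitiru yields all of Yovasa kedero, Vuvasar sitiro, Orran kiseru.

*kitiru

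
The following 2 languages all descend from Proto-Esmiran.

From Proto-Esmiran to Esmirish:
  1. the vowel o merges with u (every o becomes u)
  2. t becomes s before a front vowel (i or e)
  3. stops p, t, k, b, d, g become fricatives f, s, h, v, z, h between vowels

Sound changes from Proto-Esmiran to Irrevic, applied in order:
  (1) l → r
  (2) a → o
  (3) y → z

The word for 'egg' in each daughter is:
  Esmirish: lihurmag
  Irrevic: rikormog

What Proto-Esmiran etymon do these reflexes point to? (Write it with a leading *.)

*likormag

Position 4: Esmirish has u, Irrevic has o. Taking the neighbouring segments as reconstructed: Esmirish u could go back to *o or *u; Irrevic o could go back to *a or *o — the one source consistent with every daughter is *o.
Position 1: Esmirish has l, Irrevic has r. Esmirish preserves l here (none of its changes turn any other segment into l), so the proto-segment is *l.
This points to *likormag. Verify forward in each daughter:
Esmirish: *likormag > likurmag > lihurmag  (by vowel merger, intervocalic lenition)
Irrevic: *likormag
  likormag → rikormag   [unconditioned shift]
  rikormag → rikormog   [vowel merger]
  rikormog (rule 3 does not apply)
  giving Irrevic rikormog.
Only *likormag yields all of Esmirish lihurmag, Irrevic rikormog.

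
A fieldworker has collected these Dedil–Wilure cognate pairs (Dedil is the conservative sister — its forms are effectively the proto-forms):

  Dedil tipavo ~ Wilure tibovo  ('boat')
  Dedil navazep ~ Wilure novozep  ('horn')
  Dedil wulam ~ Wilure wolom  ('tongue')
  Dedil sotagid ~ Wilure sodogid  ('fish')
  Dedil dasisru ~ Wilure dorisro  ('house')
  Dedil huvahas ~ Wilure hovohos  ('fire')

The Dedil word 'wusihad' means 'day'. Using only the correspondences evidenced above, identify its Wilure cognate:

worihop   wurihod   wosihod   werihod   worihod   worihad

worihod

wulam ~ wolom — Dedil u corresponds to Wilure o after a consonant, before a consonant other than r, m, n, p, b, f, v.
dasisru ~ dorisro — Dedil s corresponds to Wilure r between vowels (before a front vowel).
navazep ~ novozep, sotagid ~ sodogid — Dedil a corresponds to Wilure o after a consonant, before a consonant other than r, m, n, p, b, f, v.
Applying these to Dedil 'wusihad':
  wusihad → wosihad   (u→o after a consonant, before a consonant other than r, m, n, p, b, f, v)
  wosihad → worihad   (s→r between vowels (before a front vowel))
  worihad → worihod   (a→o after a consonant, before a consonant other than r, m, n, p, b, f, v)
So the Wilure cognate is 'worihod'.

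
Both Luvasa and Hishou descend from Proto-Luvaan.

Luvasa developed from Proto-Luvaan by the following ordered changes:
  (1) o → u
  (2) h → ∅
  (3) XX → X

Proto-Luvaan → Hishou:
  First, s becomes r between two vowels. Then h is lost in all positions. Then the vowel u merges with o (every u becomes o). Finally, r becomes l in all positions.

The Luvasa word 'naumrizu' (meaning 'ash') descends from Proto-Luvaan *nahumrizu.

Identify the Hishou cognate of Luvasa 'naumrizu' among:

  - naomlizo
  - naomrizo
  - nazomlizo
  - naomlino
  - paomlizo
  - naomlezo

Hishou: *nahumrizu
  nahumrizu (rule 1 does not apply)
  nahumrizu → naumrizu   [h-loss]
  naumrizu → naomrizo   [vowel merger]
  naomrizo → naomlizo   [unconditioned shift]
  giving Hishou naomlizo.
The other candidates each miss or misapply at least one Hishou change.

naomlizo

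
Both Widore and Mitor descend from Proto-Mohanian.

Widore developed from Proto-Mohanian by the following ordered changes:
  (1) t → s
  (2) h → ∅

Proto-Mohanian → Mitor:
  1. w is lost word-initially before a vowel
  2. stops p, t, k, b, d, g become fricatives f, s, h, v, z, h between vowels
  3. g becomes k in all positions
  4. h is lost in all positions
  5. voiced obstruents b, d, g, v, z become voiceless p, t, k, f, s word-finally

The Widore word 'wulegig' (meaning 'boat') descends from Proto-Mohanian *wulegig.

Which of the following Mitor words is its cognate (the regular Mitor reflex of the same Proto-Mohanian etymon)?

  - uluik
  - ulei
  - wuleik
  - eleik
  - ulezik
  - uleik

Mitor: *wulegig
  wulegig → ulegig   [glide loss]
  ulegig → ulehig   [intervocalic lenition]
  ulehig → ulehik   [unconditioned shift]
  ulehik → uleik   [h-loss]
  uleik (rule 5 does not apply)
  giving Mitor uleik.
Only 'uleik' matches the regular Mitor development of *wulegig.

uleik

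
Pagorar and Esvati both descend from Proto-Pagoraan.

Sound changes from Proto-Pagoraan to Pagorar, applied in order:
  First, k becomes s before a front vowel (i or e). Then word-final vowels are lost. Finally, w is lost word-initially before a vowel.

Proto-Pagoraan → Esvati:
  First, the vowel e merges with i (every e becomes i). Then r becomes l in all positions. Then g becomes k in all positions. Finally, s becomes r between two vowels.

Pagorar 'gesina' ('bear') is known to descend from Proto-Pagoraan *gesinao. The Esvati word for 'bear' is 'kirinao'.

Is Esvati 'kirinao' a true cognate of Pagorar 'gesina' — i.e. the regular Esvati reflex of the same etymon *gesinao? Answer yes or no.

yes

Derive the expected Esvati reflex of *gesinao:
Esvati: start from *gesinao.
  rule 1 (vowel merger): gesinao → gisinao
  rule 2: no change — gisinao
  rule 3 (unconditioned shift): gisinao → kisinao
  rule 4 (rhotacism): kisinao → kirinao
  ⇒ Esvati kirinao
Esvati 'kirinao' matches the regular reflex exactly, so the pair is cognate.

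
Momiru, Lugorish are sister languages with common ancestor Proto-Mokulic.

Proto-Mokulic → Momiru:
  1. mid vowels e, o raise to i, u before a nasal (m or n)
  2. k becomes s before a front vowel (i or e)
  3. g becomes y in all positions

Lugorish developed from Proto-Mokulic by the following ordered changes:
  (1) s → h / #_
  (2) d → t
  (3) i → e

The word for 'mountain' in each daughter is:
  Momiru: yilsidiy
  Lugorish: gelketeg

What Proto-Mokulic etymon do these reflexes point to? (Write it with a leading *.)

*gilkidig

Position 2: Momiru has i, Lugorish has e. Taking the neighbouring segments as reconstructed: Momiru i can only go back to *i; Lugorish e could go back to *e or *i — the one source consistent with every daughter is *i.
Position 4: Momiru has s, Lugorish has k. Lugorish preserves k here (none of its changes turn any other segment into k), so the proto-segment is *k.
Continuing position by position gives *gilkidig; check it forward:
Momiru: start from *gilkidig.
  rule 1: no change — gilkidig
  rule 2 (palatalisation): gilkidig → gilsidig
  rule 3 (unconditioned shift): gilsidig → yilsidiy
  ⇒ Momiru yilsidiy
Lugorish: *gilkidig > gilkitig > gelketeg  (by unconditioned shift, vowel merger)
No other proto-form is consistent with every reflex, so the reconstruction is *gilkidig.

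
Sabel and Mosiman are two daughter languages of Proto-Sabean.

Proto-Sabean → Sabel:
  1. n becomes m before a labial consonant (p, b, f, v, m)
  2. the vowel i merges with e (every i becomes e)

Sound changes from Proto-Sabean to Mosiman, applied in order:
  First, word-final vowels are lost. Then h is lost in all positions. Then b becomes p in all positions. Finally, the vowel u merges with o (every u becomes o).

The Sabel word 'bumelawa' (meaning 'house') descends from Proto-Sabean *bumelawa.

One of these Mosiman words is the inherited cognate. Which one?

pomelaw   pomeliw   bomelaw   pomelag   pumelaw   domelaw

pomelaw

Mosiman: *bumelawa > bumelaw > pumelaw > pomelaw  (by apocope, unconditioned shift, vowel merger)
The other candidates each miss or misapply at least one Mosiman change.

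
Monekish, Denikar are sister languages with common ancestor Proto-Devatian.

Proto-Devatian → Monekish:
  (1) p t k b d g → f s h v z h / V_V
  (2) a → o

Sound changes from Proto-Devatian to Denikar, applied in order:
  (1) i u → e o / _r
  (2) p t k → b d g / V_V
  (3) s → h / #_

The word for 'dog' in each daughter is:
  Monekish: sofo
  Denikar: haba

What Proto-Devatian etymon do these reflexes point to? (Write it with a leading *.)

*sapa

Position 3: Monekish has f, Denikar has b. Taking the neighbouring segments as reconstructed: Monekish f could go back to *p or *f; Denikar b could go back to *p or *b — the one source consistent with every daughter is *p.
Position 2: Monekish has o, Denikar has a. Denikar preserves a here (none of its changes turn any other segment into a), so the proto-segment is *a.
Verify the candidate proto-form against each daughter:
Monekish: start from *sapa.
  rule 1 (intervocalic lenition): sapa → safa
  rule 2 (vowel merger): safa → sofo
  ⇒ Monekish sofo
Denikar: *sapa
  sapa (rule 1 does not apply)
  sapa → saba   [intervocalic voicing]
  saba → haba   [debuccalisation]
  giving Denikar haba.
*sapa is the unique common source.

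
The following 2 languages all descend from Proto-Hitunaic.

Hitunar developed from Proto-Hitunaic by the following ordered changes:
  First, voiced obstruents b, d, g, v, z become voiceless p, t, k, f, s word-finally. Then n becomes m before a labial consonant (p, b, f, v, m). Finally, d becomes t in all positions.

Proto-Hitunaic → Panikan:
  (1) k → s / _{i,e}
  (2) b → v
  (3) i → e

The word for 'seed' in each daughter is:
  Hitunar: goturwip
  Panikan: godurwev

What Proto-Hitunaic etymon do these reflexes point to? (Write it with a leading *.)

*godurwib

Position 3: Hitunar has t, Panikan has d. Panikan preserves d here (none of its changes turn any other segment into d), so the proto-segment is *d.
Position 7: Hitunar has i, Panikan has e. Hitunar preserves i here (none of its changes turn any other segment into i), so the proto-segment is *i.
Position 8: Hitunar has p, Panikan has v. Taking the neighbouring segments as reconstructed: Hitunar p could go back to *p or *b; Panikan v could go back to *b or *v — the one source consistent with every daughter is *b.
This points to *godurwib. Verify forward in each daughter:
Hitunar: *godurwib
  godurwib → godurwip   [final devoicing]
  godurwip (rule 2 does not apply)
  godurwip → goturwip   [unconditioned shift]
  giving Hitunar goturwip.
Panikan: *godurwib > godurwiv > godurwev  (by unconditioned shift, vowel merger)
Only *godurwib yields all of Hitunar goturwip, Panikan godurwev.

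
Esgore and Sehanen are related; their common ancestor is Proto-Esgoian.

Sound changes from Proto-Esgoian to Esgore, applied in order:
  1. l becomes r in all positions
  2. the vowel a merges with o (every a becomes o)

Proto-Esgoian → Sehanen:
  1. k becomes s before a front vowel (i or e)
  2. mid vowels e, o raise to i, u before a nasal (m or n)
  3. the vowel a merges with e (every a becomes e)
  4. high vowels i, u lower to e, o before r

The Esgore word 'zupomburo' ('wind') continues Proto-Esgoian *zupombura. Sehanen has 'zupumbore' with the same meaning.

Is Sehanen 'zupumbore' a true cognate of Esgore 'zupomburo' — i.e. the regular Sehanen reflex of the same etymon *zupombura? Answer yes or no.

Derive the expected Sehanen reflex of *zupombura:
Sehanen: *zupombura
  zupombura (rule 1 does not apply)
  zupombura → zupumbura   [pre-nasal raising]
  zupumbura → zupumbure   [vowel merger]
  zupumbure → zupumbore   [pre-rhotic lowering]
  giving Sehanen zupumbore.
Sehanen 'zupumbore' matches the regular reflex exactly, so the pair is cognate.

yes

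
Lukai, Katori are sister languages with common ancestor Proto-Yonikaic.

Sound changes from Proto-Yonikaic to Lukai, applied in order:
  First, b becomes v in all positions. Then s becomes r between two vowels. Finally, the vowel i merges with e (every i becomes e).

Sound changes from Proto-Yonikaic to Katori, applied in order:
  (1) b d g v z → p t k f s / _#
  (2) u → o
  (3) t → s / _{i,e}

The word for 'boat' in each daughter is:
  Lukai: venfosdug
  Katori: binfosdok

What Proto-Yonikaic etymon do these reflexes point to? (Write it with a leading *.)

Position 9: Lukai has g, Katori has k. Lukai preserves g here (none of its changes turn any other segment into g), so the proto-segment is *g.
Position 2: Lukai has e, Katori has i. Katori preserves i here (none of its changes turn any other segment into i), so the proto-segment is *i.
Verify the candidate proto-form against each daughter:
Lukai: *binfosdug > vinfosdug > venfosdug  (by unconditioned shift, vowel merger)
Katori: *binfosdug > binfosduk > binfosdok  (by final devoicing, vowel merger)
No other proto-form is consistent with every reflex, so the reconstruction is *binfosdug.

*binfosdug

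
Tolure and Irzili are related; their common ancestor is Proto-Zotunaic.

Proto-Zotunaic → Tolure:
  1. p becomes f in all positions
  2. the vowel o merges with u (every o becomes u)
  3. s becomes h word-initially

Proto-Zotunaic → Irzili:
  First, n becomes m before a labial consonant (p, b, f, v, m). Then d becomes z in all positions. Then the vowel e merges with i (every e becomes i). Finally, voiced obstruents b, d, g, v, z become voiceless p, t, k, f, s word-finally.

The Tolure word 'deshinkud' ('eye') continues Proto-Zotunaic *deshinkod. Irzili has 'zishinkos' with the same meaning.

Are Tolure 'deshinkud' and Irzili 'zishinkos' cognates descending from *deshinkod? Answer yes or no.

Derive the expected Irzili reflex of *deshinkod:
Irzili: *deshinkod
  deshinkod (rule 1 does not apply)
  deshinkod → zeshinkoz   [unconditioned shift]
  zeshinkoz → zishinkoz   [vowel merger]
  zishinkoz → zishinkos   [final devoicing]
  giving Irzili zishinkos.
Irzili 'zishinkos' matches the regular reflex exactly, so the pair is cognate.

yes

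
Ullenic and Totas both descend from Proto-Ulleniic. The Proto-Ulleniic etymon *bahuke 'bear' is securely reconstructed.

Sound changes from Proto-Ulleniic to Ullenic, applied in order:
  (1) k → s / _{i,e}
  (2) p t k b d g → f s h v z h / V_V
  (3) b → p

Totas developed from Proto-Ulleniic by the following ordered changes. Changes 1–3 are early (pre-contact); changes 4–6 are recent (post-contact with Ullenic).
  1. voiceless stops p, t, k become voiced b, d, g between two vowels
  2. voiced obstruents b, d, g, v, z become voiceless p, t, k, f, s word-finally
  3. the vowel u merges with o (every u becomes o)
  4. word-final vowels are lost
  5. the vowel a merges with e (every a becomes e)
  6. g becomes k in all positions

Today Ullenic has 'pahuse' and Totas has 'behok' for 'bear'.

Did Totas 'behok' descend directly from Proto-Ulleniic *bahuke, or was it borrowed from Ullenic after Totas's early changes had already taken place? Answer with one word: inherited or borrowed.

inherited

If inherited, *bahuke would pass through all of Totas's changes:
Totas: start from *bahuke.
  rule 1 (intervocalic voicing): bahuke → bahuge
  rule 2: no change — bahuge
  rule 3 (vowel merger): bahuge → bahoge
  rule 4 (apocope): bahoge → bahog
  rule 5 (vowel merger): bahog → behog
  rule 6 (unconditioned shift): behog → behok
  ⇒ Totas behok
If borrowed from Ullenic 'pahuse' after the early changes, it would undergo only the recent ones:
  rule 4 (apocope): pahuse → pahus
  rule 5 (vowel merger): pahus → pehus
  rule 6 (unconditioned shift): no change (pehus)
  ⇒ as a loan: pehus
Totas 'behok' matches the inherited outcome exactly, so it is an inherited cognate, not a loan.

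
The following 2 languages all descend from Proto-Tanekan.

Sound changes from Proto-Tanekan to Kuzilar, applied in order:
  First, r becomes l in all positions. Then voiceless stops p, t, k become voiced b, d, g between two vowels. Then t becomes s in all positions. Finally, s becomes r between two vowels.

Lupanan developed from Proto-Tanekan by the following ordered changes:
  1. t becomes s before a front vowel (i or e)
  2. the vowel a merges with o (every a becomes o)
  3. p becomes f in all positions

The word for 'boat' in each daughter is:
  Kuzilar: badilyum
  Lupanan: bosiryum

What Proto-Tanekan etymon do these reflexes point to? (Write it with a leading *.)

*batiryum

Position 2: Kuzilar has a, Lupanan has o. Kuzilar preserves a here (none of its changes turn any other segment into a), so the proto-segment is *a.
Position 3: Kuzilar has d, Lupanan has s. Taking the neighbouring segments as reconstructed: Kuzilar d could go back to *t or *d; Lupanan s could go back to *t or *s — the one source consistent with every daughter is *t.
This points to *batiryum. Verify forward in each daughter:
Kuzilar: *batiryum
  batiryum → batilyum   [unconditioned shift]
  batilyum → badilyum   [intervocalic voicing]
  badilyum (rule 3 does not apply)
  badilyum (rule 4 does not apply)
  giving Kuzilar badilyum.
Lupanan: *batiryum
  batiryum → basiryum   [palatalisation]
  basiryum → bosiryum   [vowel merger]
  bosiryum (rule 3 does not apply)
  giving Lupanan bosiryum.
*batiryum is the unique common source.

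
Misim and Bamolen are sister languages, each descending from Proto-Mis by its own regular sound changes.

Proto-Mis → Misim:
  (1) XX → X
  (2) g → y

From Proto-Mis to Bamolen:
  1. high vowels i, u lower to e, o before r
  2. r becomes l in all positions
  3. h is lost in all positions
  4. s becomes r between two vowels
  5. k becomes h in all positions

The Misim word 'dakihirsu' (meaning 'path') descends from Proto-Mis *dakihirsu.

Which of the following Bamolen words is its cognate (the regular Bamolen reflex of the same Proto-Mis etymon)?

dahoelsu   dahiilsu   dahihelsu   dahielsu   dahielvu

Bamolen: *dakihirsu
  dakihirsu → dakihersu   [pre-rhotic lowering]
  dakihersu → dakihelsu   [unconditioned shift]
  dakihelsu → dakielsu   [h-loss]
  dakielsu (rule 4 does not apply)
  dakielsu → dahielsu   [unconditioned shift]
  giving Bamolen dahielsu.
Among the options, 'dahielsu' alone shows every Bamolen change applied in order.

dahielsu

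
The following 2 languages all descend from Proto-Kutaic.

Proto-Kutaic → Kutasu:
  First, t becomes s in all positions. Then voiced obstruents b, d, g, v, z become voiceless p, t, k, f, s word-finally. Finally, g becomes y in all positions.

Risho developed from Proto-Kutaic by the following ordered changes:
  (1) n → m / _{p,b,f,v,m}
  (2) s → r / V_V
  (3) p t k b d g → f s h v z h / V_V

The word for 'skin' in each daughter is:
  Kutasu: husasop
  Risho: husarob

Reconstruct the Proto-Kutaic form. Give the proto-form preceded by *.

*hutasob

Position 5: Kutasu has s, Risho has r. Taking the neighbouring segments as reconstructed: Kutasu s could go back to *t or *s; Risho r could go back to *s or *r — the one source consistent with every daughter is *s.
Position 7: Kutasu has p, Risho has b. Risho preserves b here (none of its changes turn any other segment into b), so the proto-segment is *b.
Verify the candidate proto-form against each daughter:
Kutasu: *hutasob
  hutasob → husasob   [unconditioned shift]
  husasob → husasop   [final devoicing]
  husasop (rule 3 does not apply)
  giving Kutasu husasop.
Risho: start from *hutasob.
  rule 1: no change — hutasob
  rule 2 (rhotacism): hutasob → hutarob
  rule 3 (intervocalic lenition): hutarob → husarob
  ⇒ Risho husarob
No other proto-form is consistent with every reflex, so the reconstruction is *hutasob.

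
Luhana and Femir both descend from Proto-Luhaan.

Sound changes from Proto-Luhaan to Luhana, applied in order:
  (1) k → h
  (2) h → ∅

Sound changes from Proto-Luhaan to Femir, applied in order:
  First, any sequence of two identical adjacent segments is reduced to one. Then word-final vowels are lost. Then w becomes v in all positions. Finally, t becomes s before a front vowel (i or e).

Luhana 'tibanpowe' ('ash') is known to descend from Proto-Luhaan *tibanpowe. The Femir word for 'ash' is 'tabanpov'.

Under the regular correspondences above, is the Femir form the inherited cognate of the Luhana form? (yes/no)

no

Derive the expected Femir reflex of *tibanpowe:
Femir: start from *tibanpowe.
  rule 1: no change — tibanpowe
  rule 2 (apocope): tibanpowe → tibanpow
  rule 3 (unconditioned shift): tibanpow → tibanpov
  rule 4 (palatalisation): tibanpov → sibanpov
  ⇒ Femir sibanpov
The regular Femir reflex would be 'sibanpov', but the attested form is 'tabanpov'. The correspondence is irregular, so they are not cognates (the Femir form has a different source).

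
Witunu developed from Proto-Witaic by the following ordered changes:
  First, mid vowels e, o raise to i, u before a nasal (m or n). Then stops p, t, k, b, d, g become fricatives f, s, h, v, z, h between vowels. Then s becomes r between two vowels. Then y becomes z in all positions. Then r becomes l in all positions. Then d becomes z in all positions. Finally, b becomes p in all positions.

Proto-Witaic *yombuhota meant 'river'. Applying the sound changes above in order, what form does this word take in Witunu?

Witunu: *yombuhota > yumbuhota > yumbuhosa > yumbuhora > zumbuhora > zumbuhola > zumpuhola  (by pre-nasal raising, intervocalic lenition, rhotacism, unconditioned shift, unconditioned shift, unconditioned shift)

zumpuhola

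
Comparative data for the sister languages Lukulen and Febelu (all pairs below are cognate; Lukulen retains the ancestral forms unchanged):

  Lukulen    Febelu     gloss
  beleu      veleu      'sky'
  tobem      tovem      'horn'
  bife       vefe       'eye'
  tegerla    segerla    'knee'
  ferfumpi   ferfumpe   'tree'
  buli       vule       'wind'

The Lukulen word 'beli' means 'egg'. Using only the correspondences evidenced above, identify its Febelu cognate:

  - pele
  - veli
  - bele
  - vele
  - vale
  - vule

vele

beleu ~ veleu — Lukulen b corresponds to Febelu v word-initially before a front vowel.
ferfumpi ~ ferfumpe, buli ~ vule — Lukulen i corresponds to Febelu e word-finally.
Applying these to Lukulen 'beli':
  beli → veli   (b→v word-initially before a front vowel)
  veli → vele   (i→e word-finally)
So the Febelu cognate is 'vele'.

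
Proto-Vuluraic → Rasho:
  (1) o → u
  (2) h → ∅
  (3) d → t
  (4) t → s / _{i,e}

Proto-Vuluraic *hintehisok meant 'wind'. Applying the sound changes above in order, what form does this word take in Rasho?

inseisuk

Rasho: *hintehisok
  hintehisok → hintehisuk   [vowel merger]
  hintehisuk → inteisuk   [h-loss]
  inteisuk (rule 3 does not apply)
  inteisuk → inseisuk   [palatalisation]
  giving Rasho inseisuk.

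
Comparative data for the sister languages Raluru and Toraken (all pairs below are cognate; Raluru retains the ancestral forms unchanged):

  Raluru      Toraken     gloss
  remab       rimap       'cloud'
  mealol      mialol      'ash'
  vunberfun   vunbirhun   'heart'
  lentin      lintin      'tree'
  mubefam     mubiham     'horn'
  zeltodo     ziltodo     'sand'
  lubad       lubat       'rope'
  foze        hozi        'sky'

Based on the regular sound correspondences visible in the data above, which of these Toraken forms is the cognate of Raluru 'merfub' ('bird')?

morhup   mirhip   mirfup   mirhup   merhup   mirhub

mirhup

vunberfun ~ vunbirhun — Raluru e corresponds to Toraken i after a consonant, before r.
vunberfun ~ vunbirhun — Raluru f corresponds to Toraken h after a consonant, before a back vowel.
remab ~ rimap — Raluru b corresponds to Toraken p word-finally.
Applying these to Raluru 'merfub':
  merfub → mirfub   (e→i after a consonant, before r)
  mirfub → mirhub   (f→h after a consonant, before a back vowel)
  mirhub → mirhup   (b→p word-finally)
So the Toraken cognate is 'mirhup'.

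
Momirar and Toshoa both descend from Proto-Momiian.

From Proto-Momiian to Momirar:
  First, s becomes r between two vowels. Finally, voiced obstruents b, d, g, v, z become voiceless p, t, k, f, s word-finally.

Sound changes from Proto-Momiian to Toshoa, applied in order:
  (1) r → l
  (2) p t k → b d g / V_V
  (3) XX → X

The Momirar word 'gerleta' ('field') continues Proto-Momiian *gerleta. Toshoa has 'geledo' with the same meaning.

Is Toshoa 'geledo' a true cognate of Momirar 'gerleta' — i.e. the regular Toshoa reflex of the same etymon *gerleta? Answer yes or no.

no

Derive the expected Toshoa reflex of *gerleta:
Toshoa: *gerleta
  gerleta → gelleta   [unconditioned shift]
  gelleta → gelleda   [intervocalic voicing]
  gelleda → geleda   [degemination]
  giving Toshoa geleda.
The regular Toshoa reflex would be 'geleda', but the attested form is 'geledo'. The correspondence is irregular, so they are not cognates (the Toshoa form has a different source).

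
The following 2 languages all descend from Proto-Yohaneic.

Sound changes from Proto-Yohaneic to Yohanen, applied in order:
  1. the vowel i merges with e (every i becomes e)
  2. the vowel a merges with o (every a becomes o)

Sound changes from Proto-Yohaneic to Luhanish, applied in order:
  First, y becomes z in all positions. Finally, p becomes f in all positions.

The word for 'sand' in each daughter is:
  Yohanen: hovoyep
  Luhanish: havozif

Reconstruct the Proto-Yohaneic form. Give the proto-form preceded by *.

*havoyip

Position 6: Yohanen has e, Luhanish has i. Luhanish preserves i here (none of its changes turn any other segment into i), so the proto-segment is *i.
Position 7: Yohanen has p, Luhanish has f. Yohanen preserves p here (none of its changes turn any other segment into p), so the proto-segment is *p.
This points to *havoyip. Verify forward in each daughter:
Yohanen: start from *havoyip.
  rule 1 (vowel merger): havoyip → havoyep
  rule 2 (vowel merger): havoyep → hovoyep
  ⇒ Yohanen hovoyep
Luhanish: *havoyip
  havoyip → havozip   [unconditioned shift]
  havozip → havozif   [unconditioned shift]
  giving Luhanish havozif.
Only *havoyip yields all of Yohanen hovoyep, Luhanish havozif.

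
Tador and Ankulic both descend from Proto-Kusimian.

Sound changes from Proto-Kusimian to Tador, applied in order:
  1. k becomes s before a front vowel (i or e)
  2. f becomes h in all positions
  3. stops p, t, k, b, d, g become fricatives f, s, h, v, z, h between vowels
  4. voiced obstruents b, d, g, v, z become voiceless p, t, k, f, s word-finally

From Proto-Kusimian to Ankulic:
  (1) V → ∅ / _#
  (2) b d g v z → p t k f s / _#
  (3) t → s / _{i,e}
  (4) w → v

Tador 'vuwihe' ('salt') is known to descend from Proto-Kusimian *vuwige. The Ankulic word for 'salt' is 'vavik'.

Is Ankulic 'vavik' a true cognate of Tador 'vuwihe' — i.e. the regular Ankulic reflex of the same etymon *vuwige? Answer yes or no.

Derive the expected Ankulic reflex of *vuwige:
Ankulic: *vuwige > vuwig > vuwik > vuvik  (by apocope, final devoicing, unconditioned shift)
The regular Ankulic reflex would be 'vuvik', but the attested form is 'vavik'. The correspondence is irregular, so they are not cognates (the Ankulic form has a different source).

no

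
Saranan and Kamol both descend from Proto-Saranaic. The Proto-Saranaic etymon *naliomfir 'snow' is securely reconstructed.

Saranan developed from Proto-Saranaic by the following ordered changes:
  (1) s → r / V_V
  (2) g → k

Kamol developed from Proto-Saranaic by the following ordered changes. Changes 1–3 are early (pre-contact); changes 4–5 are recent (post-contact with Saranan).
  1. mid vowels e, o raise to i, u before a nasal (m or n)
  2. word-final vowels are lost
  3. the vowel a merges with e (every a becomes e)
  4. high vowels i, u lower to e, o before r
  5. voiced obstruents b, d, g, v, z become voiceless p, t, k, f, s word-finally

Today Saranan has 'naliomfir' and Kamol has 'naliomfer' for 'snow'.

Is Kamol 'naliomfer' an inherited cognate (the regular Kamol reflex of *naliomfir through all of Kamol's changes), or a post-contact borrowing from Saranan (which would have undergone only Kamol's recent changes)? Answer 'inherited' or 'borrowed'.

borrowed

If inherited, *naliomfir would pass through all of Kamol's changes:
Kamol: *naliomfir
  naliomfir → naliumfir   [pre-nasal raising]
  naliumfir (rule 2 does not apply)
  naliumfir → neliumfir   [vowel merger]
  neliumfir → neliumfer   [pre-rhotic lowering]
  neliumfer (rule 5 does not apply)
  giving Kamol neliumfer.
If borrowed from Saranan 'naliomfir' after the early changes, it would undergo only the recent ones:
  rule 4 (pre-rhotic lowering): naliomfir → naliomfer
  rule 5 (final devoicing): no change (naliomfer)
  ⇒ as a loan: naliomfer
Kamol 'naliomfer' matches the loan outcome 'naliomfer', not the inherited 'neliumfer' — it skipped the early Kamol changes, so it was borrowed from Saranan.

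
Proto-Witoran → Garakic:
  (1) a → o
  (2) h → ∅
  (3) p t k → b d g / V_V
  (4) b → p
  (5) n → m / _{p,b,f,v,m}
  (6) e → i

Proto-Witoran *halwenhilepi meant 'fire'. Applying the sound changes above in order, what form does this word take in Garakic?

Garakic: *halwenhilepi > holwenhilepi > olwenilepi > olwenilebi > olwenilepi > olwinilipi  (by vowel merger, h-loss, intervocalic voicing, unconditioned shift, vowel merger)

olwinilipi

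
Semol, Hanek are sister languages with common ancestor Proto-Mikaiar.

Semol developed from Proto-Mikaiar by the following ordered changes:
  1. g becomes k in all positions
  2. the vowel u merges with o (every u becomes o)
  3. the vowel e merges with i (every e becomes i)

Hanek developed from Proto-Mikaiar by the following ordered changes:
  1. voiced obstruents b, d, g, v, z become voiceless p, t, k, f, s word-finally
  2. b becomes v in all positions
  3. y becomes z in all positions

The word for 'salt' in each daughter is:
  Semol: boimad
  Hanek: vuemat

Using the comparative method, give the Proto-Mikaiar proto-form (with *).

Position 2: Semol has o, Hanek has u. Hanek preserves u here (none of its changes turn any other segment into u), so the proto-segment is *u.
Position 3: Semol has i, Hanek has e. Hanek preserves e here (none of its changes turn any other segment into e), so the proto-segment is *e.
Continuing position by position gives *buemad; check it forward:
Semol: start from *buemad.
  rule 1: no change — buemad
  rule 2 (vowel merger): buemad → boemad
  rule 3 (vowel merger): boemad → boimad
  ⇒ Semol boimad
Hanek: *buemad > buemat > vuemat  (by final devoicing, unconditioned shift)
Only *buemad yields all of Semol boimad, Hanek vuemat.

*buemad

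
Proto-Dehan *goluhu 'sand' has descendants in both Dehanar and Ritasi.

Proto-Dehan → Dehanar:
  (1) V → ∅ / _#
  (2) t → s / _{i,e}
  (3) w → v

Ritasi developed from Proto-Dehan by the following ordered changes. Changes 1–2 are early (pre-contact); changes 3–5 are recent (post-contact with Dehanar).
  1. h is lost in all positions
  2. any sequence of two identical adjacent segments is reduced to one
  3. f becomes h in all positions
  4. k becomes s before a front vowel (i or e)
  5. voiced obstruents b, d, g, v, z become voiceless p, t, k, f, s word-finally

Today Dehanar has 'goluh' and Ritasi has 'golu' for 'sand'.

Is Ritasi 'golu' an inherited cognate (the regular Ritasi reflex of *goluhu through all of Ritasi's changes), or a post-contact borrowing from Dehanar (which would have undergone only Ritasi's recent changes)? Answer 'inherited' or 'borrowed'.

inherited

If inherited, *goluhu would pass through all of Ritasi's changes:
Ritasi: *goluhu
  goluhu → goluu   [h-loss]
  goluu → golu   [degemination]
  golu (rule 3 does not apply)
  golu (rule 4 does not apply)
  golu (rule 5 does not apply)
  giving Ritasi golu.
If borrowed from Dehanar 'goluh' after the early changes, it would undergo only the recent ones:
  rule 3 (unconditioned shift): no change (goluh)
  rule 4 (palatalisation): no change (goluh)
  rule 5 (final devoicing): no change (goluh)
  ⇒ as a loan: goluh
Ritasi 'golu' matches the inherited outcome exactly, so it is an inherited cognate, not a loan.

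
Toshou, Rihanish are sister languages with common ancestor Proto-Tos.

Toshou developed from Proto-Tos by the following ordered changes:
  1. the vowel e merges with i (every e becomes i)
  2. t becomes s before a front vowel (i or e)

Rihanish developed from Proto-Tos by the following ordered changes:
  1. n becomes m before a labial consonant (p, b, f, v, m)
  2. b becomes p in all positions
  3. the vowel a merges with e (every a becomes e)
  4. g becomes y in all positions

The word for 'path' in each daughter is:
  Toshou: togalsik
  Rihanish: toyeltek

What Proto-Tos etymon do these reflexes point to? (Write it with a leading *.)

*togaltek

Position 6: Toshou has s, Rihanish has t. Rihanish preserves t here (none of its changes turn any other segment into t), so the proto-segment is *t.
Position 7: Toshou has i, Rihanish has e. Taking the neighbouring segments as reconstructed: Toshou i could go back to *e or *i; Rihanish e could go back to *a or *e — the one source consistent with every daughter is *e.
Verify the candidate proto-form against each daughter:
Toshou: *togaltek
  togaltek → togaltik   [vowel merger]
  togaltik → togalsik   [palatalisation]
  giving Toshou togalsik.
Rihanish: *togaltek > togeltek > toyeltek  (by vowel merger, unconditioned shift)
*togaltek is the unique common source.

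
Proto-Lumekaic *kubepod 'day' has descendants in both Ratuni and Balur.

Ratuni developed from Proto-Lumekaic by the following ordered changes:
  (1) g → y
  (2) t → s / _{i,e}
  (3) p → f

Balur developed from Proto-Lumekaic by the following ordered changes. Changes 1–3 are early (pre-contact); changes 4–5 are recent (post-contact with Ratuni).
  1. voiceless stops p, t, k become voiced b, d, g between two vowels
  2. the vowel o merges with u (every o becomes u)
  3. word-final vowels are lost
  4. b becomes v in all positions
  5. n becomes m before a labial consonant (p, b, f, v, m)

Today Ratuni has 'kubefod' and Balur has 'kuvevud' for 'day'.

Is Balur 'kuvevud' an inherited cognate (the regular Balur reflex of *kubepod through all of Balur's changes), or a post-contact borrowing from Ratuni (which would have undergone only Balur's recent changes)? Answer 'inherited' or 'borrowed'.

inherited

If inherited, *kubepod would pass through all of Balur's changes:
Balur: *kubepod
  kubepod → kubebod   [intervocalic voicing]
  kubebod → kubebud   [vowel merger]
  kubebud (rule 3 does not apply)
  kubebud → kuvevud   [unconditioned shift]
  kuvevud (rule 5 does not apply)
  giving Balur kuvevud.
If borrowed from Ratuni 'kubefod' after the early changes, it would undergo only the recent ones:
  rule 4 (unconditioned shift): kubefod → kuvefod
  rule 5 (nasal place assimilation): no change (kuvefod)
  ⇒ as a loan: kuvefod
Balur 'kuvevud' matches the inherited outcome exactly, so it is an inherited cognate, not a loan.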